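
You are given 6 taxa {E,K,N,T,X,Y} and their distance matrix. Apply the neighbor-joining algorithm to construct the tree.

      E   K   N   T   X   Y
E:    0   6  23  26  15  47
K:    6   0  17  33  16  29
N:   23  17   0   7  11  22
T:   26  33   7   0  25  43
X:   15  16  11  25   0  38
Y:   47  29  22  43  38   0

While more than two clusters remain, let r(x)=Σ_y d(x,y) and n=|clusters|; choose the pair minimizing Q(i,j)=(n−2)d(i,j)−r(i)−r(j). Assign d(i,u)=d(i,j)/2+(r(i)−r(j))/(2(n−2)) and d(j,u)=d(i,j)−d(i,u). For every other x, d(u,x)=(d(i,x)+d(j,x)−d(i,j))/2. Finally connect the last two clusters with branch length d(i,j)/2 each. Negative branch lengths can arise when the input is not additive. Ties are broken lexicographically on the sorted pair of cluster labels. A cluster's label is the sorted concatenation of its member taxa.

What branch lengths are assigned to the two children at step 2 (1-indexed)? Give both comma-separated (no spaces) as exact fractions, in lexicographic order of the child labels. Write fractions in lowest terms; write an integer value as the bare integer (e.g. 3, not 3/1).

step 1: merge (E,K) at d=6, Q=-194; branch lengths E→5, K→1; new cluster EK
  updated: d(EK,N)=17, d(EK,T)=53/2, d(EK,X)=25/2, d(EK,Y)=35
step 2: merge (EK,X) at d=25/2, Q=-140; branch lengths EK→7, X→11/2; new cluster EKX
  updated: d(EKX,N)=31/4, d(EKX,T)=39/2, d(EKX,Y)=121/4
step 3: merge (EKX,Y) at d=121/4, Q=-369/4; branch lengths EKX→91/16, Y→393/16; new cluster EKXY
  updated: d(EKXY,N)=-1/4, d(EKXY,T)=129/8
step 4: merge (EKXY,N) at d=-1/4, Q=-183/8; branch lengths EKXY→71/16, N→-75/16; new cluster EKNXY
  updated: d(EKNXY,T)=187/16
step 5: merge (EKNXY,T) at d=187/16; branch lengths EKNXY→187/32, T→187/32; new cluster EKNTXY
final tree: (((((E:5,K:1):7,X:11/2):91/16,Y:393/16):71/16,N:-75/16):187/32,T:187/32)
total length: 963/16

7,11/2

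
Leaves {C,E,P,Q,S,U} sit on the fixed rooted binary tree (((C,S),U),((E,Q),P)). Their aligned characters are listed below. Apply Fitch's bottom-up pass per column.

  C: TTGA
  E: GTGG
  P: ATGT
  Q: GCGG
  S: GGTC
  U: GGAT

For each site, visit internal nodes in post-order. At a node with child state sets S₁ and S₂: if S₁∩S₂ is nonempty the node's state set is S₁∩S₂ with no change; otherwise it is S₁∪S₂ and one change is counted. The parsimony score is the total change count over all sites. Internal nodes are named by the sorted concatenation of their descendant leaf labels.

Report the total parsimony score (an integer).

site 0, node CS: C={T} ∪ S={G} → {G,T} (+1)
site 0, node CSU: CS={G,T} ∩ U={G} → {G} (+0)
site 0, node EQ: E={G} ∩ Q={G} → {G} (+0)
site 0, node EPQ: EQ={G} ∪ P={A} → {A,G} (+1)
site 0, node CEPQSU: CSU={G} ∩ EPQ={A,G} → {G} (+0)
site 1, node CS: C={T} ∪ S={G} → {G,T} (+1)
site 1, node CSU: CS={G,T} ∩ U={G} → {G} (+0)
site 1, node EQ: E={T} ∪ Q={C} → {C,T} (+1)
site 1, node EPQ: EQ={C,T} ∩ P={T} → {T} (+0)
site 1, node CEPQSU: CSU={G} ∪ EPQ={T} → {G,T} (+1)
site 2, node CS: C={G} ∪ S={T} → {G,T} (+1)
site 2, node CSU: CS={G,T} ∪ U={A} → {A,G,T} (+1)
site 2, node EQ: E={G} ∩ Q={G} → {G} (+0)
site 2, node EPQ: EQ={G} ∩ P={G} → {G} (+0)
site 2, node CEPQSU: CSU={A,G,T} ∩ EPQ={G} → {G} (+0)
site 3, node CS: C={A} ∪ S={C} → {A,C} (+1)
site 3, node CSU: CS={A,C} ∪ U={T} → {A,C,T} (+1)
site 3, node EQ: E={G} ∩ Q={G} → {G} (+0)
site 3, node EPQ: EQ={G} ∪ P={T} → {G,T} (+1)
site 3, node CEPQSU: CSU={A,C,T} ∩ EPQ={G,T} → {T} (+0)
per-site changes: [2, 3, 2, 3]; total = 10

10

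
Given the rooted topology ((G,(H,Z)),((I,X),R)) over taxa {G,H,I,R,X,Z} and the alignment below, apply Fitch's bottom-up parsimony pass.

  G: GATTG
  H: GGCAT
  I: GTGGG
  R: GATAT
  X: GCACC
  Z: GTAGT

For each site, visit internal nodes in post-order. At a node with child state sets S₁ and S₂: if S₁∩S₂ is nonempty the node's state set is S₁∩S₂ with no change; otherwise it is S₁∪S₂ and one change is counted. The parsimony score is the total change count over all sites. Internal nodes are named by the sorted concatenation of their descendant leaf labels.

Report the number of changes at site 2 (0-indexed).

4

HZ@0: {G} ∩ {G} = {G} (intersection, +0)
GHZ@0: {G} ∩ {G} = {G} (intersection, +0)
IX@0: {G} ∩ {G} = {G} (intersection, +0)
IRX@0: {G} ∩ {G} = {G} (intersection, +0)
GHIRXZ@0: {G} ∩ {G} = {G} (intersection, +0)
HZ@1: {G} ∪ {T} = {G,T} (union, +1)
GHZ@1: {A} ∪ {G,T} = {A,G,T} (union, +1)
IX@1: {T} ∪ {C} = {C,T} (union, +1)
IRX@1: {C,T} ∪ {A} = {A,C,T} (union, +1)
GHIRXZ@1: {A,G,T} ∩ {A,C,T} = {A,T} (intersection, +0)
HZ@2: {C} ∪ {A} = {A,C} (union, +1)
GHZ@2: {T} ∪ {A,C} = {A,C,T} (union, +1)
IX@2: {G} ∪ {A} = {A,G} (union, +1)
IRX@2: {A,G} ∪ {T} = {A,G,T} (union, +1)
GHIRXZ@2: {A,C,T} ∩ {A,G,T} = {A,T} (intersection, +0)
HZ@3: {A} ∪ {G} = {A,G} (union, +1)
GHZ@3: {T} ∪ {A,G} = {A,G,T} (union, +1)
IX@3: {G} ∪ {C} = {C,G} (union, +1)
IRX@3: {C,G} ∪ {A} = {A,C,G} (union, +1)
GHIRXZ@3: {A,G,T} ∩ {A,C,G} = {A,G} (intersection, +0)
HZ@4: {T} ∩ {T} = {T} (intersection, +0)
GHZ@4: {G} ∪ {T} = {G,T} (union, +1)
IX@4: {G} ∪ {C} = {C,G} (union, +1)
IRX@4: {C,G} ∪ {T} = {C,G,T} (union, +1)
GHIRXZ@4: {G,T} ∩ {C,G,T} = {G,T} (intersection, +0)
per-site changes: [0, 4, 4, 4, 3]; total = 15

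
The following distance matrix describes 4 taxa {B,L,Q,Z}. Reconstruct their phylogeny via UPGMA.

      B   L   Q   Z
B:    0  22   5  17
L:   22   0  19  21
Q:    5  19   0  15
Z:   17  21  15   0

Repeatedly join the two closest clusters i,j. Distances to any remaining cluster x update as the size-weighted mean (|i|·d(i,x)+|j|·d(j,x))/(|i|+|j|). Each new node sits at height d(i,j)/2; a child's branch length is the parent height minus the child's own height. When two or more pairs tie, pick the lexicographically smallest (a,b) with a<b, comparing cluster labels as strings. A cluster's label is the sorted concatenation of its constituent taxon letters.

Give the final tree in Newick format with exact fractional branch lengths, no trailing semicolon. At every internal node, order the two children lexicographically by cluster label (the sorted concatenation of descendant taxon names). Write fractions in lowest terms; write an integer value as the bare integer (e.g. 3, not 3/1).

(((B:5/2,Q:5/2):11/2,Z:8):7/3,L:31/3)

step 1: merge (B,Q) at d=5; branch lengths B→5/2, Q→5/2; new cluster BQ
  updated: d(BQ,L)=41/2, d(BQ,Z)=16
step 2: merge (BQ,Z) at d=16; branch lengths BQ→11/2, Z→8; new cluster BQZ
  updated: d(BQZ,L)=62/3
step 3: merge (BQZ,L) at d=62/3; branch lengths BQZ→7/3, L→31/3; new cluster BLQZ
final tree: (((B:5/2,Q:5/2):11/2,Z:8):7/3,L:31/3)
total length: 187/6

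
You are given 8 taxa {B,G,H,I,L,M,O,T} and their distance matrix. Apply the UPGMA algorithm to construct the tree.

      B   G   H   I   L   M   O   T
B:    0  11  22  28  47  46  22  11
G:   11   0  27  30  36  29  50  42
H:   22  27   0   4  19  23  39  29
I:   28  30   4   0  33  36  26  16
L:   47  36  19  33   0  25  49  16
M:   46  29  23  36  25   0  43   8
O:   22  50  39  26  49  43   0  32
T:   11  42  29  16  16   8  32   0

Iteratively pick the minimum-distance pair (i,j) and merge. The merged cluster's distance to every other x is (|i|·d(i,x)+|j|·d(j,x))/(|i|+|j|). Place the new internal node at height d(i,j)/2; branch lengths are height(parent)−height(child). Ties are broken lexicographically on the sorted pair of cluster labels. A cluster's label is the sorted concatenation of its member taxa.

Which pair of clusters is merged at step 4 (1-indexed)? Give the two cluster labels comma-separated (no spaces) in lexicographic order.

1. join H+I (d=4) ⇒ HI; edges |H|=2, |I|=2
  updated: d(B,HI)=25, d(G,HI)=57/2, d(HI,L)=26, d(HI,M)=59/2, d(HI,O)=65/2, d(HI,T)=45/2
2. join M+T (d=8) ⇒ MT; edges |M|=4, |T|=4
  updated: d(B,MT)=57/2, d(G,MT)=71/2, d(HI,MT)=26, d(L,MT)=41/2, d(MT,O)=75/2
3. join B+G (d=11) ⇒ BG; edges |B|=11/2, |G|=11/2
  updated: d(BG,HI)=107/4, d(BG,L)=83/2, d(BG,MT)=32, d(BG,O)=36
4. join L+MT (d=41/2) ⇒ LMT; edges |L|=41/4, |MT|=25/4
  updated: d(BG,LMT)=211/6, d(HI,LMT)=26, d(LMT,O)=124/3
5. join HI+LMT (d=26) ⇒ HILMT; edges |HI|=11, |LMT|=11/4
  updated: d(BG,HILMT)=159/5, d(HILMT,O)=189/5
6. join BG+HILMT (d=159/5) ⇒ BGHILMT; edges |BG|=52/5, |HILMT|=29/10
  updated: d(BGHILMT,O)=261/7
7. join BGHILMT+O (d=261/7) ⇒ BGHILMOT; edges |BGHILMT|=96/35, |O|=261/14
final tree: (((B:11/2,G:11/2):52/5,((H:2,I:2):11,(L:41/4,(M:4,T:4):25/4):11/4):29/10):96/35,O:261/14)
total length: 12311/140

L,MT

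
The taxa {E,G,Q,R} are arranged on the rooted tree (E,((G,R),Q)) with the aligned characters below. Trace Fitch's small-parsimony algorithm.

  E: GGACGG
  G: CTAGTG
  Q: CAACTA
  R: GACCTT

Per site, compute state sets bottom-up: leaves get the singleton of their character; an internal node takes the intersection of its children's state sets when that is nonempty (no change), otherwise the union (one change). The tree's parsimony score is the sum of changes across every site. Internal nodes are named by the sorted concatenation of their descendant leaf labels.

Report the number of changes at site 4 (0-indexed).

[col 0] GR: children G:{C}, R:{G} ∪→ {C,G}; cost 1
[col 0] GQR: children GR:{C,G}, Q:{C} ∩→ {C}; cost 0
[col 0] EGQR: children E:{G}, GQR:{C} ∪→ {C,G}; cost 1
[col 1] GR: children G:{T}, R:{A} ∪→ {A,T}; cost 1
[col 1] GQR: children GR:{A,T}, Q:{A} ∩→ {A}; cost 0
[col 1] EGQR: children E:{G}, GQR:{A} ∪→ {A,G}; cost 1
[col 2] GR: children G:{A}, R:{C} ∪→ {A,C}; cost 1
[col 2] GQR: children GR:{A,C}, Q:{A} ∩→ {A}; cost 0
[col 2] EGQR: children E:{A}, GQR:{A} ∩→ {A}; cost 0
[col 3] GR: children G:{G}, R:{C} ∪→ {C,G}; cost 1
[col 3] GQR: children GR:{C,G}, Q:{C} ∩→ {C}; cost 0
[col 3] EGQR: children E:{C}, GQR:{C} ∩→ {C}; cost 0
[col 4] GR: children G:{T}, R:{T} ∩→ {T}; cost 0
[col 4] GQR: children GR:{T}, Q:{T} ∩→ {T}; cost 0
[col 4] EGQR: children E:{G}, GQR:{T} ∪→ {G,T}; cost 1
[col 5] GR: children G:{G}, R:{T} ∪→ {G,T}; cost 1
[col 5] GQR: children GR:{G,T}, Q:{A} ∪→ {A,G,T}; cost 1
[col 5] EGQR: children E:{G}, GQR:{A,G,T} ∩→ {G}; cost 0
per-site changes: [2, 2, 1, 1, 1, 2]; total = 9

1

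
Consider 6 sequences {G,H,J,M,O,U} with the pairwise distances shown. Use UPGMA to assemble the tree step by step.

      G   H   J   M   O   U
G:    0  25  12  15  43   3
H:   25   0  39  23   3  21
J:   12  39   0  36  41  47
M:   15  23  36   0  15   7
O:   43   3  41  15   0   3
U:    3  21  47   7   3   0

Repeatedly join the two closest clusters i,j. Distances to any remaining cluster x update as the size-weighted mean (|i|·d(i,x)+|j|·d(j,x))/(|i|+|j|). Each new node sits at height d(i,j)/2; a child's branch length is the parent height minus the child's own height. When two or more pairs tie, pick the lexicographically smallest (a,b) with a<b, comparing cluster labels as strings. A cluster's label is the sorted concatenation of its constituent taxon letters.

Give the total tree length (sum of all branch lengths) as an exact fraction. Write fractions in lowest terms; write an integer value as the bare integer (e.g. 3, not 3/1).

163/3

iteration 1: select G,U (d=3); attach at lengths (3/2, 3/2); label the merged cluster GU
  updated: d(GU,H)=23, d(GU,J)=59/2, d(GU,M)=11, d(GU,O)=23
iteration 2: select H,O (d=3); attach at lengths (3/2, 3/2); label the merged cluster HO
  updated: d(GU,HO)=23, d(HO,J)=40, d(HO,M)=19
iteration 3: select GU,M (d=11); attach at lengths (4, 11/2); label the merged cluster GMU
  updated: d(GMU,HO)=65/3, d(GMU,J)=95/3
iteration 4: select GMU,HO (d=65/3); attach at lengths (16/3, 28/3); label the merged cluster GHMOU
  updated: d(GHMOU,J)=35
iteration 5: select GHMOU,J (d=35); attach at lengths (20/3, 35/2); label the merged cluster GHJMOU
final tree: ((((G:3/2,U:3/2):4,M:11/2):16/3,(H:3/2,O:3/2):28/3):20/3,J:35/2)
total length: 163/3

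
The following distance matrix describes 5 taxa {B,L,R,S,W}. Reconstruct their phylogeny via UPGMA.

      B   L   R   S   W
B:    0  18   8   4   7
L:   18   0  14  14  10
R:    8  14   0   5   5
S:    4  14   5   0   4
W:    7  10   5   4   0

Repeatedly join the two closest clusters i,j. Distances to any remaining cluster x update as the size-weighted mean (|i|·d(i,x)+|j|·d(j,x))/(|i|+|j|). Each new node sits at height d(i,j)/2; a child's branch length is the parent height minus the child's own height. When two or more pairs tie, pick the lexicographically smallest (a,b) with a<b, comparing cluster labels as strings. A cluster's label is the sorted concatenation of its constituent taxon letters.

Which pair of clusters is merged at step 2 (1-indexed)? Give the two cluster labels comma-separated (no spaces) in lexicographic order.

R,W

step 1: merge (B,S) at d=4; branch lengths B→2, S→2; new cluster BS
  updated: d(BS,L)=16, d(BS,R)=13/2, d(BS,W)=11/2
step 2: merge (R,W) at d=5; branch lengths R→5/2, W→5/2; new cluster RW
  updated: d(BS,RW)=6, d(L,RW)=12
step 3: merge (BS,RW) at d=6; branch lengths BS→1, RW→1/2; new cluster BRSW
  updated: d(BRSW,L)=14
step 4: merge (BRSW,L) at d=14; branch lengths BRSW→4, L→7; new cluster BLRSW
final tree: (((B:2,S:2):1,(R:5/2,W:5/2):1/2):4,L:7)
total length: 43/2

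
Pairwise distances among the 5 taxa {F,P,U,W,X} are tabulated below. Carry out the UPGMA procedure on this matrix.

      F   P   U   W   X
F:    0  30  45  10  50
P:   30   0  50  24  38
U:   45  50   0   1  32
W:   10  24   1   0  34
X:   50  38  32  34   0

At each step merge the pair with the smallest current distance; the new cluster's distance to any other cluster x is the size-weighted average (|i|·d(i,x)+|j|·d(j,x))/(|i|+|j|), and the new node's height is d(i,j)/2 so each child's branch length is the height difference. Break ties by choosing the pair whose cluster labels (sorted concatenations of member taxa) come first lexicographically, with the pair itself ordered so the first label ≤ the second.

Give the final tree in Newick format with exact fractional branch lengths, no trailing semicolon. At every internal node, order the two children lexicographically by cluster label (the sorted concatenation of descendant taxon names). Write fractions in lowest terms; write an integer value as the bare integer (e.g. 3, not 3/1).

(((F:55/4,(U:1/2,W:1/2):53/4):43/12,P:52/3):23/12,X:77/4)

step 1: merge (U,W) at d=1; branch lengths U→1/2, W→1/2; new cluster UW
  updated: d(F,UW)=55/2, d(P,UW)=37, d(UW,X)=33
step 2: merge (F,UW) at d=55/2; branch lengths F→55/4, UW→53/4; new cluster FUW
  updated: d(FUW,P)=104/3, d(FUW,X)=116/3
step 3: merge (FUW,P) at d=104/3; branch lengths FUW→43/12, P→52/3; new cluster FPUW
  updated: d(FPUW,X)=77/2
step 4: merge (FPUW,X) at d=77/2; branch lengths FPUW→23/12, X→77/4; new cluster FPUWX
final tree: (((F:55/4,(U:1/2,W:1/2):53/4):43/12,P:52/3):23/12,X:77/4)
total length: 841/12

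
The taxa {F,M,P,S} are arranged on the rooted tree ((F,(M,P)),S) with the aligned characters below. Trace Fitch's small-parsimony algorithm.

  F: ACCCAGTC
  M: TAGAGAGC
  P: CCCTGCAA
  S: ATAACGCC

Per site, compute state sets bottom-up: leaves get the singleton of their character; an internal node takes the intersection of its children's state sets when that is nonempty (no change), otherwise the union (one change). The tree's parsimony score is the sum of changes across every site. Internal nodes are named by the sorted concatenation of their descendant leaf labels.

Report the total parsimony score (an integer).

16

[col 0] MP: children M:{T}, P:{C} ∪→ {C,T}; cost 1
[col 0] FMP: children F:{A}, MP:{C,T} ∪→ {A,C,T}; cost 1
[col 0] FMPS: children FMP:{A,C,T}, S:{A} ∩→ {A}; cost 0
[col 1] MP: children M:{A}, P:{C} ∪→ {A,C}; cost 1
[col 1] FMP: children F:{C}, MP:{A,C} ∩→ {C}; cost 0
[col 1] FMPS: children FMP:{C}, S:{T} ∪→ {C,T}; cost 1
[col 2] MP: children M:{G}, P:{C} ∪→ {C,G}; cost 1
[col 2] FMP: children F:{C}, MP:{C,G} ∩→ {C}; cost 0
[col 2] FMPS: children FMP:{C}, S:{A} ∪→ {A,C}; cost 1
[col 3] MP: children M:{A}, P:{T} ∪→ {A,T}; cost 1
[col 3] FMP: children F:{C}, MP:{A,T} ∪→ {A,C,T}; cost 1
[col 3] FMPS: children FMP:{A,C,T}, S:{A} ∩→ {A}; cost 0
[col 4] MP: children M:{G}, P:{G} ∩→ {G}; cost 0
[col 4] FMP: children F:{A}, MP:{G} ∪→ {A,G}; cost 1
[col 4] FMPS: children FMP:{A,G}, S:{C} ∪→ {A,C,G}; cost 1
[col 5] MP: children M:{A}, P:{C} ∪→ {A,C}; cost 1
[col 5] FMP: children F:{G}, MP:{A,C} ∪→ {A,C,G}; cost 1
[col 5] FMPS: children FMP:{A,C,G}, S:{G} ∩→ {G}; cost 0
[col 6] MP: children M:{G}, P:{A} ∪→ {A,G}; cost 1
[col 6] FMP: children F:{T}, MP:{A,G} ∪→ {A,G,T}; cost 1
[col 6] FMPS: children FMP:{A,G,T}, S:{C} ∪→ {A,C,G,T}; cost 1
[col 7] MP: children M:{C}, P:{A} ∪→ {A,C}; cost 1
[col 7] FMP: children F:{C}, MP:{A,C} ∩→ {C}; cost 0
[col 7] FMPS: children FMP:{C}, S:{C} ∩→ {C}; cost 0
per-site changes: [2, 2, 2, 2, 2, 2, 3, 1]; total = 16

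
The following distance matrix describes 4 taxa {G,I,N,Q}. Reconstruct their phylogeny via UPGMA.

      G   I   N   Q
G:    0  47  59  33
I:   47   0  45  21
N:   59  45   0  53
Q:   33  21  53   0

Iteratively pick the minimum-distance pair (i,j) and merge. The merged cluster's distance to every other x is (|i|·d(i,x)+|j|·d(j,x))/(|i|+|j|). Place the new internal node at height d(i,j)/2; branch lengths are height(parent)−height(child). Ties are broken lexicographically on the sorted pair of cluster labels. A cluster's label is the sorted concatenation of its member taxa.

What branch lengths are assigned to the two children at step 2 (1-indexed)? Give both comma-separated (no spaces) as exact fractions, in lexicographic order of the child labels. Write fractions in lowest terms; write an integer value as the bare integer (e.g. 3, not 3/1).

20,19/2

1. join I+Q (d=21) ⇒ IQ; edges |I|=21/2, |Q|=21/2
  updated: d(G,IQ)=40, d(IQ,N)=49
2. join G+IQ (d=40) ⇒ GIQ; edges |G|=20, |IQ|=19/2
  updated: d(GIQ,N)=157/3
3. join GIQ+N (d=157/3) ⇒ GINQ; edges |GIQ|=37/6, |N|=157/6
final tree: ((G:20,(I:21/2,Q:21/2):19/2):37/6,N:157/6)
total length: 497/6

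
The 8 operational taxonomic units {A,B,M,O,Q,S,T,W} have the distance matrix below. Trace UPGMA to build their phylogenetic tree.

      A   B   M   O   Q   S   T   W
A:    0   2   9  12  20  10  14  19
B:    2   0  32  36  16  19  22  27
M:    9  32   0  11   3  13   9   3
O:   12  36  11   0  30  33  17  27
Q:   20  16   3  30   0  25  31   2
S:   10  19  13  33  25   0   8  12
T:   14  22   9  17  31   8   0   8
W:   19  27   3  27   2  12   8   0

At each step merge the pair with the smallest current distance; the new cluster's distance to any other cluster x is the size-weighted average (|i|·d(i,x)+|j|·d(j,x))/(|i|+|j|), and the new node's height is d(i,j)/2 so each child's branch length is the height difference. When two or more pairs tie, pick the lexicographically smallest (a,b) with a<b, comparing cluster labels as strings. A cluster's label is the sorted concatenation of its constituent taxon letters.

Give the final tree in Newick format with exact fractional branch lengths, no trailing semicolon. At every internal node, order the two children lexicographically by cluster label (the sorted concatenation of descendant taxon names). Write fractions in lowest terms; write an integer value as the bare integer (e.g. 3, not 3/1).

1. join A+B (d=2) ⇒ AB; edges |A|=1, |B|=1
  updated: d(AB,M)=41/2, d(AB,O)=24, d(AB,Q)=18, d(AB,S)=29/2, d(AB,T)=18, d(AB,W)=23
2. join Q+W (d=2) ⇒ QW; edges |Q|=1, |W|=1
  updated: d(AB,QW)=41/2, d(M,QW)=3, d(O,QW)=57/2, d(QW,S)=37/2, d(QW,T)=39/2
3. join M+QW (d=3) ⇒ MQW; edges |M|=3/2, |QW|=1/2
  updated: d(AB,MQW)=41/2, d(MQW,O)=68/3, d(MQW,S)=50/3, d(MQW,T)=16
4. join S+T (d=8) ⇒ ST; edges |S|=4, |T|=4
  updated: d(AB,ST)=65/4, d(MQW,ST)=49/3, d(O,ST)=25
5. join AB+ST (d=65/4) ⇒ ABST; edges |AB|=57/8, |ST|=33/8
  updated: d(ABST,MQW)=221/12, d(ABST,O)=49/2
6. join ABST+MQW (d=221/12) ⇒ ABMQSTW; edges |ABST|=13/12, |MQW|=185/24
  updated: d(ABMQSTW,O)=166/7
7. join ABMQSTW+O (d=166/7) ⇒ ABMOQSTW; edges |ABMQSTW|=445/168, |O|=83/7
final tree: ((((A:1,B:1):57/8,(S:4,T:4):33/8):13/12,(M:3/2,(Q:1,W:1):1/2):185/24):445/168,O:83/7)
total length: 2039/42

((((A:1,B:1):57/8,(S:4,T:4):33/8):13/12,(M:3/2,(Q:1,W:1):1/2):185/24):445/168,O:83/7)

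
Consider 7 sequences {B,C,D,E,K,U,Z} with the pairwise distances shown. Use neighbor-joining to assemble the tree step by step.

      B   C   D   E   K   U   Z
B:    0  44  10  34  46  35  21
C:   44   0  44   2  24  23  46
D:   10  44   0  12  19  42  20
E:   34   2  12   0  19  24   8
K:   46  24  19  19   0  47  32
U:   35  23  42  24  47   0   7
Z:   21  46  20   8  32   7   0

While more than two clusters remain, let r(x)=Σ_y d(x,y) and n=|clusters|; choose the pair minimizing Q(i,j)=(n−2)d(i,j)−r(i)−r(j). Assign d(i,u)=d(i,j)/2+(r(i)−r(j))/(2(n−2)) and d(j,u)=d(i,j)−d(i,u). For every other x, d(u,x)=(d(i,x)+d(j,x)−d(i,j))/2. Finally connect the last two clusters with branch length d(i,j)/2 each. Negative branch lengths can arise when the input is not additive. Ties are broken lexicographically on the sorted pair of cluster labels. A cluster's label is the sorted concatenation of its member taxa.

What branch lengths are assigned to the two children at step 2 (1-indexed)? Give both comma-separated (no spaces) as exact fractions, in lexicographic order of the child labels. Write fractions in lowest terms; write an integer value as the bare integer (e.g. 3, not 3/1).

step 1: merge (B,D) at d=10, Q=-287; branch lengths B→93/10, D→7/10; new cluster BD
  updated: d(BD,C)=39, d(BD,E)=18, d(BD,K)=55/2, d(BD,U)=67/2, d(BD,Z)=31/2
step 2: merge (U,Z) at d=7, Q=-215; branch lengths U→27/4, Z→1/4; new cluster UZ
  updated: d(BD,UZ)=21, d(C,UZ)=31, d(E,UZ)=25/2, d(K,UZ)=36
step 3: merge (BD,UZ) at d=21, Q=-143; branch lengths BD→34/3, UZ→29/3; new cluster BDUZ
  updated: d(BDUZ,C)=49/2, d(BDUZ,E)=19/4, d(BDUZ,K)=85/4
step 4: merge (BDUZ,K) at d=85/4, Q=-289/4; branch lengths BDUZ→115/16, K→225/16; new cluster BDKUZ
  updated: d(BDKUZ,C)=109/8, d(BDKUZ,E)=5/4
step 5: merge (BDKUZ,C) at d=109/8, Q=-135/8; branch lengths BDKUZ→103/16, C→115/16; new cluster BCDKUZ
  updated: d(BCDKUZ,E)=-83/16
step 6: merge (BCDKUZ,E) at d=-83/16; branch lengths BCDKUZ→-83/32, E→-83/32; new cluster BCDEKUZ
final tree: (((((B:93/10,D:7/10):34/3,(U:27/4,Z:1/4):29/3):115/16,K:225/16):103/16,C:115/16):-83/32,E:-83/32)
total length: 1083/16

27/4,1/4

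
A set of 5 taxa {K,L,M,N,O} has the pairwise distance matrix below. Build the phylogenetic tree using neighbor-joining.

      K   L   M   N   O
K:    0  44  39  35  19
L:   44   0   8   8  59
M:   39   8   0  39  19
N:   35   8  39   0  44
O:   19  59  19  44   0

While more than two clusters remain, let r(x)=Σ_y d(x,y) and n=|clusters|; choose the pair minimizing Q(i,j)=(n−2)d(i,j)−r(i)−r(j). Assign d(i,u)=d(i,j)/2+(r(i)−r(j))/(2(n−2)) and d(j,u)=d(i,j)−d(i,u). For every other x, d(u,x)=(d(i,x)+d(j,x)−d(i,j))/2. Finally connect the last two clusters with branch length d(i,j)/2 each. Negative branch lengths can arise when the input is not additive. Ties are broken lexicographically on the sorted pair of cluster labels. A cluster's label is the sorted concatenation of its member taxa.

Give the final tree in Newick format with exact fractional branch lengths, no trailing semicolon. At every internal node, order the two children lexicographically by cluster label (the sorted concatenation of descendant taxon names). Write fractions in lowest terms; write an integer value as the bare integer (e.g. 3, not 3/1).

((((K:53/6,O:61/6):16,M:7/2):16,L:-3/4):35/8,N:35/8)

step 1: merge (K,O) at d=19, Q=-221; branch lengths K→53/6, O→61/6; new cluster KO
  updated: d(KO,L)=42, d(KO,M)=39/2, d(KO,N)=30
step 2: merge (KO,M) at d=39/2, Q=-119; branch lengths KO→16, M→7/2; new cluster KMO
  updated: d(KMO,L)=61/4, d(KMO,N)=99/4
step 3: merge (KMO,L) at d=61/4, Q=-48; branch lengths KMO→16, L→-3/4; new cluster KLMO
  updated: d(KLMO,N)=35/4
step 4: merge (KLMO,N) at d=35/4; branch lengths KLMO→35/8, N→35/8; new cluster KLMNO
final tree: ((((K:53/6,O:61/6):16,M:7/2):16,L:-3/4):35/8,N:35/8)
total length: 125/2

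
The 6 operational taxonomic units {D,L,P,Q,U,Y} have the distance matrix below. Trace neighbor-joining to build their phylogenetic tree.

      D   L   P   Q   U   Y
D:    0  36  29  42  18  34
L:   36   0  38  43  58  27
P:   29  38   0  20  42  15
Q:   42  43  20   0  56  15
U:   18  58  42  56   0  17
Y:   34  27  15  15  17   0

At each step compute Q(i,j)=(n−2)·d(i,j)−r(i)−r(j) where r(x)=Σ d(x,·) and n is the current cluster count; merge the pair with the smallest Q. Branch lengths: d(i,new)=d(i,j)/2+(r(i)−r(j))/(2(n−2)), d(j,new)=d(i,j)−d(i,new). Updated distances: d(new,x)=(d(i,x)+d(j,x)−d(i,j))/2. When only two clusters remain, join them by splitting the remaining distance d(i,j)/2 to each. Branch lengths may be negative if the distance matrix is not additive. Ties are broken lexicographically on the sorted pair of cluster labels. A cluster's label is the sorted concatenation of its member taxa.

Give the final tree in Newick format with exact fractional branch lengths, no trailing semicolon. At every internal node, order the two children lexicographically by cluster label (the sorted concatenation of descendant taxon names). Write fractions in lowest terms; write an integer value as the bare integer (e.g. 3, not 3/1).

((((D:5,U:13):233/16,L:375/16):45/16,(P:83/12,Q:157/12):81/16):-1/32,Y:-1/32)

step 1: merge (D,U) at d=18, Q=-278; branch lengths D→5, U→13; new cluster DU
  updated: d(DU,L)=38, d(DU,P)=53/2, d(DU,Q)=40, d(DU,Y)=33/2
step 2: merge (P,Q) at d=20, Q=-315/2; branch lengths P→83/12, Q→157/12; new cluster PQ
  updated: d(DU,PQ)=93/4, d(L,PQ)=61/2, d(PQ,Y)=5
step 3: merge (DU,L) at d=38, Q=-389/4; branch lengths DU→233/16, L→375/16; new cluster DLU
  updated: d(DLU,PQ)=63/8, d(DLU,Y)=11/4
step 4: merge (DLU,PQ) at d=63/8, Q=-125/8; branch lengths DLU→45/16, PQ→81/16; new cluster DLPQU
  updated: d(DLPQU,Y)=-1/16
step 5: merge (DLPQU,Y) at d=-1/16; branch lengths DLPQU→-1/32, Y→-1/32; new cluster DLPQUY
final tree: ((((D:5,U:13):233/16,L:375/16):45/16,(P:83/12,Q:157/12):81/16):-1/32,Y:-1/32)
total length: 1341/16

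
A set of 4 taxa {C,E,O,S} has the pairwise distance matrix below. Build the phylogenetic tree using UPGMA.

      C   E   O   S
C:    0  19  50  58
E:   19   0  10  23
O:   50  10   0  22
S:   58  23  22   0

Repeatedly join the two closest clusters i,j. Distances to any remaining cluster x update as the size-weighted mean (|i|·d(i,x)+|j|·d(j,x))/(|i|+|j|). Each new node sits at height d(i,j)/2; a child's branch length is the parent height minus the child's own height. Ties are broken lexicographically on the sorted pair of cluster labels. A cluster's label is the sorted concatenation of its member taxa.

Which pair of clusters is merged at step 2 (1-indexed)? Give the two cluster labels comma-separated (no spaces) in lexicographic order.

1. join E+O (d=10) ⇒ EO; edges |E|=5, |O|=5
  updated: d(C,EO)=69/2, d(EO,S)=45/2
2. join EO+S (d=45/2) ⇒ EOS; edges |EO|=25/4, |S|=45/4
  updated: d(C,EOS)=127/3
3. join C+EOS (d=127/3) ⇒ CEOS; edges |C|=127/6, |EOS|=119/12
final tree: (C:127/6,((E:5,O:5):25/4,S:45/4):119/12)
total length: 703/12

EO,S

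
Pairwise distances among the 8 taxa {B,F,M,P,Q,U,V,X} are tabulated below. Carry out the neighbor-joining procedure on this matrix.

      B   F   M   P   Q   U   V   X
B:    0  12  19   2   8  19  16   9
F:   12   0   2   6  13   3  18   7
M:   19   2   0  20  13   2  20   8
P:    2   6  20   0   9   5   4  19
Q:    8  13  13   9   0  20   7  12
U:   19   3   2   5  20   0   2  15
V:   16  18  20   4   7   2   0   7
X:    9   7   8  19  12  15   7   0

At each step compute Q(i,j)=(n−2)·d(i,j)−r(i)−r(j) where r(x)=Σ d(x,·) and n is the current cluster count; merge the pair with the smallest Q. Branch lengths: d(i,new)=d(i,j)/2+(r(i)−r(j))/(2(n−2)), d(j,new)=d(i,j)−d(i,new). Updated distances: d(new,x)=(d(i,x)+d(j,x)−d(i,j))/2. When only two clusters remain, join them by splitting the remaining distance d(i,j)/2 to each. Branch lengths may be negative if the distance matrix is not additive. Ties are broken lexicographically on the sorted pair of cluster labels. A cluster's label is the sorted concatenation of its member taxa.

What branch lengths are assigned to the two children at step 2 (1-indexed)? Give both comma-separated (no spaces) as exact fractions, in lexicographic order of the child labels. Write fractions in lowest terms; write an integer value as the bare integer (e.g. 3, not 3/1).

1. join B+P (d=2, Q=-138) ⇒ BP; edges |B|=8/3, |P|=-2/3
  updated: d(BP,F)=8, d(BP,M)=37/2, d(BP,Q)=15/2, d(BP,U)=11, d(BP,V)=9, d(BP,X)=13
2. join M+U (d=2, Q=-213/2) ⇒ MU; edges |M|=41/20, |U|=-1/20
  updated: d(BP,MU)=55/4, d(F,MU)=3/2, d(MU,Q)=31/2, d(MU,V)=10, d(MU,X)=21/2
3. join F+MU (d=3/2, Q=-371/4) ⇒ FMU; edges |F|=9/32, |MU|=39/32
  updated: d(BP,FMU)=81/8, d(FMU,Q)=27/2, d(FMU,V)=53/4, d(FMU,X)=8
4. join FMU+X (d=8, Q=-487/8) ⇒ FMUX; edges |FMU|=77/16, |X|=51/16
  updated: d(BP,FMUX)=121/16, d(FMUX,Q)=35/4, d(FMUX,V)=49/8
5. join BP+Q (d=15/2, Q=-517/16) ⇒ BPQ; edges |BP|=253/64, |Q|=227/64
  updated: d(BPQ,FMUX)=141/32, d(BPQ,V)=17/4
6. join BPQ+FMUX (d=141/32, Q=-473/32) ⇒ BFMPQUX; edges |BPQ|=81/64, |FMUX|=201/64
  updated: d(BFMPQUX,V)=191/64
7. join BFMPQUX+V (d=191/64) ⇒ BFMPQUVX; edges |BFMPQUX|=191/128, |V|=191/128
final tree: ((((B:8/3,P:-2/3):253/64,Q:227/64):81/64,((F:9/32,(M:41/20,U:-1/20):39/32):77/16,X:51/16):201/64):191/128,V:191/128)
total length: 1817/64

41/20,-1/20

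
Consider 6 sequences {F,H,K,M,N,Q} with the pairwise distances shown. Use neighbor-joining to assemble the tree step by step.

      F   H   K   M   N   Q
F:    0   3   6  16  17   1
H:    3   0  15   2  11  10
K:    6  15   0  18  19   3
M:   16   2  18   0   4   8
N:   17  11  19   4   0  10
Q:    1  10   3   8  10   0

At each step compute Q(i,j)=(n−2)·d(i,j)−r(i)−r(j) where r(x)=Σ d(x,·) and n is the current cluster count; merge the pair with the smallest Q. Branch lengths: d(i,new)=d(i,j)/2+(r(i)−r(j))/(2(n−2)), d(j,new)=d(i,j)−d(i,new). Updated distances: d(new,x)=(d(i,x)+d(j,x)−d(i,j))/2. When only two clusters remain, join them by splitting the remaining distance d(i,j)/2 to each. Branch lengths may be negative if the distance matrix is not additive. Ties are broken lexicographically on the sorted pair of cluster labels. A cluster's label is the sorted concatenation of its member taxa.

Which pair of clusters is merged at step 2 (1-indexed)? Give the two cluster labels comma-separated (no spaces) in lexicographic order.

step 1: merge (M,N) at d=4, Q=-93; branch lengths M→3/8, N→29/8; new cluster MN
  updated: d(F,MN)=29/2, d(H,MN)=9/2, d(K,MN)=33/2, d(MN,Q)=7
step 2: merge (H,MN) at d=9/2, Q=-123/2; branch lengths H→7/12, MN→47/12; new cluster HMN
  updated: d(F,HMN)=13/2, d(HMN,K)=27/2, d(HMN,Q)=25/4
step 3: merge (F,HMN) at d=13/2, Q=-107/4; branch lengths F→1/16, HMN→103/16; new cluster FHMN
  updated: d(FHMN,K)=13/2, d(FHMN,Q)=3/8
step 4: merge (FHMN,K) at d=13/2, Q=-79/8; branch lengths FHMN→31/16, K→73/16; new cluster FHKMN
  updated: d(FHKMN,Q)=-25/16
step 5: merge (FHKMN,Q) at d=-25/16; branch lengths FHKMN→-25/32, Q→-25/32; new cluster FHKMNQ
final tree: (((F:1/16,(H:7/12,(M:3/8,N:29/8):47/12):103/16):31/16,K:73/16):-25/32,Q:-25/32)
total length: 319/16

H,MN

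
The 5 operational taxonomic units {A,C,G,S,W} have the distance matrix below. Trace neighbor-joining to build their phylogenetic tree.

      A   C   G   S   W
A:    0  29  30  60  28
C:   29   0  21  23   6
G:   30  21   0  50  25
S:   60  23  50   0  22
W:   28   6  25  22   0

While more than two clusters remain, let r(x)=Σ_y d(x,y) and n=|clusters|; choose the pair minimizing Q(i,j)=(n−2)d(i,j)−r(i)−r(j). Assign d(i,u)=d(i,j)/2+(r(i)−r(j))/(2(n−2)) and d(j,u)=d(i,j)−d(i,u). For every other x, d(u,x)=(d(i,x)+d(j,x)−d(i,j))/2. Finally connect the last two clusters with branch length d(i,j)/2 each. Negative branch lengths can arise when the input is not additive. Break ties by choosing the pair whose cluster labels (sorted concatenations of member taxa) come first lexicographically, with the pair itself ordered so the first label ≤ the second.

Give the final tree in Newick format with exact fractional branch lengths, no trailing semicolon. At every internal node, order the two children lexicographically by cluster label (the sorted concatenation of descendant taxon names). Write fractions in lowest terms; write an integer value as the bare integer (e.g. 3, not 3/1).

((((A:37/2,G:23/2):85/8,C:-5/8):33/8,S:179/8):-3/16,W:-3/16)

1. join A+G (d=30, Q=-183) ⇒ AG; edges |A|=37/2, |G|=23/2
  updated: d(AG,C)=10, d(AG,S)=40, d(AG,W)=23/2
2. join AG+C (d=10, Q=-161/2) ⇒ ACG; edges |AG|=85/8, |C|=-5/8
  updated: d(ACG,S)=53/2, d(ACG,W)=15/4
3. join ACG+S (d=53/2, Q=-209/4) ⇒ ACGS; edges |ACG|=33/8, |S|=179/8
  updated: d(ACGS,W)=-3/8
4. join ACGS+W (d=-3/8) ⇒ ACGSW; edges |ACGS|=-3/16, |W|=-3/16
final tree: ((((A:37/2,G:23/2):85/8,C:-5/8):33/8,S:179/8):-3/16,W:-3/16)
total length: 529/8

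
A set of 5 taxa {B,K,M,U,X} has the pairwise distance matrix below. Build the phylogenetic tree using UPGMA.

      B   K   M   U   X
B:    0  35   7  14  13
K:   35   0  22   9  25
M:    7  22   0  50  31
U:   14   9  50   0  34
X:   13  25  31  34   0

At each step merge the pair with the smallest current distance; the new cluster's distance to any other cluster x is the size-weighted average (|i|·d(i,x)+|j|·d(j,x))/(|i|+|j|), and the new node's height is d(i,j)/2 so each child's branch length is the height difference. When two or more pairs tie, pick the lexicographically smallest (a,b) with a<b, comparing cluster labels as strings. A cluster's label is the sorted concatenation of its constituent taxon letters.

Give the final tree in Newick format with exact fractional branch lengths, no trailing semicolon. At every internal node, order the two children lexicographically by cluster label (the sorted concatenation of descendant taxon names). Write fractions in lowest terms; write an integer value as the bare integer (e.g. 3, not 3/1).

(((B:7/2,M:7/2):15/2,X:11):4,(K:9/2,U:9/2):21/2)

iteration 1: select B,M (d=7); attach at lengths (7/2, 7/2); label the merged cluster BM
  updated: d(BM,K)=57/2, d(BM,U)=32, d(BM,X)=22
iteration 2: select K,U (d=9); attach at lengths (9/2, 9/2); label the merged cluster KU
  updated: d(BM,KU)=121/4, d(KU,X)=59/2
iteration 3: select BM,X (d=22); attach at lengths (15/2, 11); label the merged cluster BMX
  updated: d(BMX,KU)=30
iteration 4: select BMX,KU (d=30); attach at lengths (4, 21/2); label the merged cluster BKMUX
final tree: (((B:7/2,M:7/2):15/2,X:11):4,(K:9/2,U:9/2):21/2)
total length: 49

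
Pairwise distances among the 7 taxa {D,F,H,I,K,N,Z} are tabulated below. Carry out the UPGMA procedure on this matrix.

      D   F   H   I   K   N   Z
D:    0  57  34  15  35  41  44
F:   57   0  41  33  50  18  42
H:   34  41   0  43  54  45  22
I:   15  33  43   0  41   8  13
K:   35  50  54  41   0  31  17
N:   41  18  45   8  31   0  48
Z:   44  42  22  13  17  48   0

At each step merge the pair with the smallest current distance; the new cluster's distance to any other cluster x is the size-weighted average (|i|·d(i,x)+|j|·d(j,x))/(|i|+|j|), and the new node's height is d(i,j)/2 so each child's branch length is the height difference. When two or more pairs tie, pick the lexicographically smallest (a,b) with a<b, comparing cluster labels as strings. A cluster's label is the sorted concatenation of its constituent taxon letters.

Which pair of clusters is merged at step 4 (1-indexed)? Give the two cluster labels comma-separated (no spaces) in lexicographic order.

D,H

iteration 1: select I,N (d=8); attach at lengths (4, 4); label the merged cluster IN
  updated: d(D,IN)=28, d(F,IN)=51/2, d(H,IN)=44, d(IN,K)=36, d(IN,Z)=61/2
iteration 2: select K,Z (d=17); attach at lengths (17/2, 17/2); label the merged cluster KZ
  updated: d(D,KZ)=79/2, d(F,KZ)=46, d(H,KZ)=38, d(IN,KZ)=133/4
iteration 3: select F,IN (d=51/2); attach at lengths (51/4, 35/4); label the merged cluster FIN
  updated: d(D,FIN)=113/3, d(FIN,H)=43, d(FIN,KZ)=75/2
iteration 4: select D,H (d=34); attach at lengths (17, 17); label the merged cluster DH
  updated: d(DH,FIN)=121/3, d(DH,KZ)=155/4
iteration 5: select FIN,KZ (d=75/2); attach at lengths (6, 41/4); label the merged cluster FIKNZ
  updated: d(DH,FIKNZ)=397/10
iteration 6: select DH,FIKNZ (d=397/10); attach at lengths (57/20, 11/10); label the merged cluster DFHIKNZ
final tree: ((D:17,H:17):57/20,((F:51/4,(I:4,N:4):35/4):6,(K:17/2,Z:17/2):41/4):11/10)
total length: 1007/10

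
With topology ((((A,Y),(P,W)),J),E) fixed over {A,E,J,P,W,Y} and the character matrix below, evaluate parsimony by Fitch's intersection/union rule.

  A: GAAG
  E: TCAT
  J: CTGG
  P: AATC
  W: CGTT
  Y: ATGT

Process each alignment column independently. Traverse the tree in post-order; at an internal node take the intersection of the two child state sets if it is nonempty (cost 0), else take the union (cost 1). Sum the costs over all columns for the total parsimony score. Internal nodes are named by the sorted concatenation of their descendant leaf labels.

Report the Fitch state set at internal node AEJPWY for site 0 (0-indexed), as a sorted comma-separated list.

A,C,T

[col 0] AY: children A:{G}, Y:{A} ∪→ {A,G}; cost 1
[col 0] PW: children P:{A}, W:{C} ∪→ {A,C}; cost 1
[col 0] APWY: children AY:{A,G}, PW:{A,C} ∩→ {A}; cost 0
[col 0] AJPWY: children APWY:{A}, J:{C} ∪→ {A,C}; cost 1
[col 0] AEJPWY: children AJPWY:{A,C}, E:{T} ∪→ {A,C,T}; cost 1
[col 1] AY: children A:{A}, Y:{T} ∪→ {A,T}; cost 1
[col 1] PW: children P:{A}, W:{G} ∪→ {A,G}; cost 1
[col 1] APWY: children AY:{A,T}, PW:{A,G} ∩→ {A}; cost 0
[col 1] AJPWY: children APWY:{A}, J:{T} ∪→ {A,T}; cost 1
[col 1] AEJPWY: children AJPWY:{A,T}, E:{C} ∪→ {A,C,T}; cost 1
[col 2] AY: children A:{A}, Y:{G} ∪→ {A,G}; cost 1
[col 2] PW: children P:{T}, W:{T} ∩→ {T}; cost 0
[col 2] APWY: children AY:{A,G}, PW:{T} ∪→ {A,G,T}; cost 1
[col 2] AJPWY: children APWY:{A,G,T}, J:{G} ∩→ {G}; cost 0
[col 2] AEJPWY: children AJPWY:{G}, E:{A} ∪→ {A,G}; cost 1
[col 3] AY: children A:{G}, Y:{T} ∪→ {G,T}; cost 1
[col 3] PW: children P:{C}, W:{T} ∪→ {C,T}; cost 1
[col 3] APWY: children AY:{G,T}, PW:{C,T} ∩→ {T}; cost 0
[col 3] AJPWY: children APWY:{T}, J:{G} ∪→ {G,T}; cost 1
[col 3] AEJPWY: children AJPWY:{G,T}, E:{T} ∩→ {T}; cost 0
per-site changes: [4, 4, 3, 3]; total = 14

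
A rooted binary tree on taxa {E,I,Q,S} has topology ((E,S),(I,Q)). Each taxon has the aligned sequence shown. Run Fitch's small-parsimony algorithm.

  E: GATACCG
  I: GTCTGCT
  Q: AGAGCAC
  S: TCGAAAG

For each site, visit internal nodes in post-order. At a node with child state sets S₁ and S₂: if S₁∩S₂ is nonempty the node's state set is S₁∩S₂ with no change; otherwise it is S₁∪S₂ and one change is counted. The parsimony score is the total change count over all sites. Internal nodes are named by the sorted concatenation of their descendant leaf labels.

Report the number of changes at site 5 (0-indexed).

2

ES@0: {G} ∪ {T} = {G,T} (union, +1)
IQ@0: {G} ∪ {A} = {A,G} (union, +1)
EIQS@0: {G,T} ∩ {A,G} = {G} (intersection, +0)
ES@1: {A} ∪ {C} = {A,C} (union, +1)
IQ@1: {T} ∪ {G} = {G,T} (union, +1)
EIQS@1: {A,C} ∪ {G,T} = {A,C,G,T} (union, +1)
ES@2: {T} ∪ {G} = {G,T} (union, +1)
IQ@2: {C} ∪ {A} = {A,C} (union, +1)
EIQS@2: {G,T} ∪ {A,C} = {A,C,G,T} (union, +1)
ES@3: {A} ∩ {A} = {A} (intersection, +0)
IQ@3: {T} ∪ {G} = {G,T} (union, +1)
EIQS@3: {A} ∪ {G,T} = {A,G,T} (union, +1)
ES@4: {C} ∪ {A} = {A,C} (union, +1)
IQ@4: {G} ∪ {C} = {C,G} (union, +1)
EIQS@4: {A,C} ∩ {C,G} = {C} (intersection, +0)
ES@5: {C} ∪ {A} = {A,C} (union, +1)
IQ@5: {C} ∪ {A} = {A,C} (union, +1)
EIQS@5: {A,C} ∩ {A,C} = {A,C} (intersection, +0)
ES@6: {G} ∩ {G} = {G} (intersection, +0)
IQ@6: {T} ∪ {C} = {C,T} (union, +1)
EIQS@6: {G} ∪ {C,T} = {C,G,T} (union, +1)
per-site changes: [2, 3, 3, 2, 2, 2, 2]; total = 16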